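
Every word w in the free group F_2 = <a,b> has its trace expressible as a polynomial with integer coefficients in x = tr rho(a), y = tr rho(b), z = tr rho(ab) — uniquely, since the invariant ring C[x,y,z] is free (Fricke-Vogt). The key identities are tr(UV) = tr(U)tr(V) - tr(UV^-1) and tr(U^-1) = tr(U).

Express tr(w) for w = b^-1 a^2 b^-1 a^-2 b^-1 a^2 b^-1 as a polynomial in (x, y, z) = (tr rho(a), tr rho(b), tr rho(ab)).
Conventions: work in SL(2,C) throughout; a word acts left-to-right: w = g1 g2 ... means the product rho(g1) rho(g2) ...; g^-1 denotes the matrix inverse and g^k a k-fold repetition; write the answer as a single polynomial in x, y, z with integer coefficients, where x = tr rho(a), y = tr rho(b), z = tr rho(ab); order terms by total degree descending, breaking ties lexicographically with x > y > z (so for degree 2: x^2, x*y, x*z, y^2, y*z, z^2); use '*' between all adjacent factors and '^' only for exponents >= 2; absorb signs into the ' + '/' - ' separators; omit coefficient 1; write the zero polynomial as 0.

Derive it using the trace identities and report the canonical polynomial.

x^5*y^3*z - x^6*y^2 - x^4*y^4 - 2*x^4*y^2*z^2 + x^3*y*z^3 + x^6 + 6*x^4*y^2 + x^4*z^2 + 2*x^2*y^4 + x^2*y^2*z^2 - 2*x^3*y*z - x*y^3*z - 6*x^4 - 9*x^2*y^2 - 2*x^2*z^2 - y^4 + 2*x*y*z + 9*x^2 + 4*y^2 - 2

trace(a^2) = trace(a) * trace(a) - trace(1)   [square of a] = x^2 - 2
next, trace(a^2 b) = trace(a) * trace(b a) - trace(b)   [square of a] = x*z - y
trace(b^-1 a^2) = trace(a^2) * trace(b) - trace(a^2 b)   [inverse elimination on b] = x^2*y - x*z - y
next, trace(b^-2 a^2) = trace(b^-1 a^2) * trace(b) - trace(b^-1 a^2 b)   [inverse elimination on b] = x^2*y^2 - x*y*z - x^2 - y^2 + 2
and trace(b^-2 a^2 b^-1) = trace(b^-2 a^2) * trace(b) - trace(b^-2 a^2 b)   [inverse elimination on b] = x^2*y^3 - x*y^2*z - 2*x^2*y - y^3 + x*z + 3*y
trace(b a^3) = trace(a) * trace(a b a) - trace(a b)   [square of a] = x^2*z - x*y - z
and trace(a^3) = trace(a) * trace(a^2) - trace(a)   [square of a] = x^3 - 3*x
trace(b^2 a^3) = trace(b) * trace(a^3 b) - trace(a^3)   [square of b] = x^2*y*z - x^3 - x*y^2 - y*z + 3*x
and trace(b^2 a) = trace(b) * trace(a b) - trace(a)   [square of b] = y*z - x
trace(b^2) = trace(b) * trace(b) - trace(1)   [square of b] = y^2 - 2
trace(b^2 a^2) = trace(a) * trace(b^2 a) - trace(b^2)   [square of a] = x*y*z - x^2 - y^2 + 2
next, trace(b a^4 b) = trace(a) * trace(b^2 a^3) - trace(b^2 a^2)   [square of a] = x^3*y*z - x^4 - x^2*y^2 - 2*x*y*z + 4*x^2 + y^2 - 2
next, trace(b a b a) = trace(a b) * trace(a b) - trace(1)   [split at a repeated a] = z^2 - 2
trace(a b a b a) = trace(a) * trace(b a b a) - trace(b a b)   [square of a] = x*z^2 - y*z - x
and trace(a b a b a^2) = trace(a) * trace(a b a b a) - trace(a b a b)   [square of a] = x^2*z^2 - x*y*z - x^2 - z^2 + 2
and trace(b a^4 b a) = trace(a) * trace(a b a b a^2) - trace(a b a b a)   [square of a] = x^3*z^2 - x^2*y*z - x^3 - 2*x*z^2 + y*z + 3*x
trace(a^-1 b a^4 b) = trace(b a^4 b) * trace(a) - trace(b a^4 b a)   [inverse elimination on a] = x^4*y*z - x^5 - x^3*y^2 - x^3*z^2 - x^2*y*z + 5*x^3 + x*y^2 + 2*x*z^2 - y*z - 5*x
trace(a^2 b^-1 a^-1 b a^2) = trace(a^-1 b a^4) * trace(b) - trace(a^-1 b a^4 b)   [inverse elimination on b] = -x^4*y*z + x^5 + x^3*y^2 + x^3*z^2 + 2*x^2*y*z - 5*x^3 - 2*x*y^2 - 2*x*z^2 + 5*x
trace(b a^2 b^2 a) = trace(b) * trace(a b a^2 b) - trace(a b a^2)   [square of b] = x*y*z^2 - x^2*z - y^2*z + z
trace(b^3 a) = trace(b) * trace(b a b) - trace(b a)   [square of b] = y^2*z - x*y - z
next, trace(b^3) = trace(b) * trace(b^2) - trace(b)   [square of b] = y^3 - 3*y
trace(b a^2 b^2) = trace(a) * trace(b^3 a) - trace(b^3)   [square of a] = x*y^2*z - x^2*y - y^3 - x*z + 3*y
trace(b a^2 b a^2 b) = trace(a) * trace(b a^2 b^2 a) - trace(b a^2 b^2)   [square of a] = x^2*y*z^2 - x^3*z - 2*x*y^2*z + x^2*y + y^3 + 2*x*z - 3*y
next, trace(b a b a b a) = trace(b a b a) * trace(b a) - trace(a b)   [split at a repeated b] = z^3 - 3*z
next, trace(b a b a b) = trace(b) * trace(a b a b) - trace(a b a)   [square of b] = y*z^2 - x*z - y
and trace(b a b a^2 b a) = trace(a) * trace(b a b a b a) - trace(b a b a b)   [square of a] = x*z^3 - y*z^2 - 2*x*z + y
trace(b a^2 b a^2 b a) = trace(a) * trace(b a b a^2 b a) - trace(b a b a^2 b)   [square of a] = x^2*z^3 - 2*x*y*z^2 - x^2*z + y^2*z + x*y - z
trace(a^-1 b a^2 b a^2 b) = trace(b a^2 b a^2 b) * trace(a) - trace(b a^2 b a^2 b a)   [inverse elimination on a] = x^3*y*z^2 - x^4*z - 2*x^2*y^2*z - x^2*z^3 + x^3*y + x*y^3 + 2*x*y*z^2 + 3*x^2*z - y^2*z - 4*x*y + z
and trace(a^2 b^-1 a^-1 b a^2 b) = trace(a^-1 b a^2 b a^2) * trace(b) - trace(a^-1 b a^2 b a^2 b)   [inverse elimination on b] = -x^3*y*z^2 + x^4*z + 2*x^2*y^2*z + x^2*z^3 - x^3*y - x*y^3 - x*y*z^2 - 3*x^2*z + 3*x*y - z
and trace(a^2 b^-1 a^-1 b a^2 b^-1) = trace(a^2 b^-1 a^-1 b a^2) * trace(b) - trace(a^2 b^-1 a^-1 b a^2 b)   [inverse elimination on b] = -x^4*y^2*z + x^5*y + x^3*y^3 + 2*x^3*y*z^2 - x^4*z - x^2*z^3 - 4*x^3*y - x*y^3 - x*y*z^2 + 3*x^2*z + 2*x*y + z
trace(a^-1 b a^2 b^-2 a^2 b^-1) = trace(a^2 b^-1 a^-1 b a^2 b^-1) * trace(b) - trace(a^2 b^-1 a^-1 b a^2)   [inverse elimination on b] = -x^4*y^3*z + x^5*y^2 + x^3*y^4 + 2*x^3*y^2*z^2 - x^2*y*z^3 - x^5 - 5*x^3*y^2 - x^3*z^2 - x*y^4 - x*y^2*z^2 + x^2*y*z + 5*x^3 + 4*x*y^2 + 2*x*z^2 + y*z - 5*x
trace(a^4) = trace(a) * trace(a^3) - trace(a^2)   [square of a] = x^4 - 4*x^2 + 2
next, trace(a^4 b) = trace(a) * trace(b a^3) - trace(b a^2)   [square of a] = x^3*z - x^2*y - 2*x*z + y
and trace(a^4 b^-1) = trace(a^4) * trace(b) - trace(a^4 b)   [inverse elimination on b] = x^4*y - x^3*z - 3*x^2*y + 2*x*z + y
trace(a^2 b^-2 a^2) = trace(a^4 b^-1) * trace(b) - trace(a^4)   [inverse elimination on b] = x^4*y^2 - x^3*y*z - x^4 - 3*x^2*y^2 + 2*x*y*z + 4*x^2 + y^2 - 2
trace(a^2 b^-2 a^2 b^-1 a^-2 b) = trace(a^-1 b a^2 b^-2 a^2 b^-1) * trace(a) - trace(a^-1 b a^2 b^-2 a^2 b^-1 a)   [inverse elimination on a] = -x^5*y^3*z + x^6*y^2 + x^4*y^4 + 2*x^4*y^2*z^2 - x^3*y*z^3 - x^6 - 6*x^4*y^2 - x^4*z^2 - x^2*y^4 - x^2*y^2*z^2 + 2*x^3*y*z + 6*x^4 + 7*x^2*y^2 + 2*x^2*z^2 - x*y*z - 9*x^2 - y^2 + 2
trace(b^-1 a^2 b^-1 a^-2 b^-1 a^2 b^-1) = trace(a^2 b^-2 a^2 b^-1 a^-2) * trace(b) - trace(a^2 b^-2 a^2 b^-1 a^-2 b)   [inverse elimination on b] = x^5*y^3*z - x^6*y^2 - x^4*y^4 - 2*x^4*y^2*z^2 + x^3*y*z^3 + x^6 + 6*x^4*y^2 + x^4*z^2 + 2*x^2*y^4 + x^2*y^2*z^2 - 2*x^3*y*z - x*y^3*z - 6*x^4 - 9*x^2*y^2 - 2*x^2*z^2 - y^4 + 2*x*y*z + 9*x^2 + 4*y^2 - 2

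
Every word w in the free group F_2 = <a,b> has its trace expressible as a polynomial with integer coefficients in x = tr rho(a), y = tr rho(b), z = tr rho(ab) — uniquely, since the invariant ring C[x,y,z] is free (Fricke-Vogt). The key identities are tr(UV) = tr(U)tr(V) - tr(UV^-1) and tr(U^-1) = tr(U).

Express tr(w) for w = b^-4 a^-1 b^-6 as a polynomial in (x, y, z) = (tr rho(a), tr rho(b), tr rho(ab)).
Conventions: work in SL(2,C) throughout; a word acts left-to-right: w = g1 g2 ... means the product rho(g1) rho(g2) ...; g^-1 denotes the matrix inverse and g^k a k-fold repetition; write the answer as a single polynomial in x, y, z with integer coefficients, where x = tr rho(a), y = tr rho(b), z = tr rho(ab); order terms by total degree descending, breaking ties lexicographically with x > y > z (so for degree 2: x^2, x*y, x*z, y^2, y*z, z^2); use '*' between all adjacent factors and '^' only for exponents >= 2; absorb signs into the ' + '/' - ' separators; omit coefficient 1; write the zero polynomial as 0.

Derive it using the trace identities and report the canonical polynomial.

y^9*z - x*y^8 - 8*y^7*z + 7*x*y^6 + 21*y^5*z - 15*x*y^4 - 20*y^3*z + 10*x*y^2 + 5*y*z - x

so trace(b^-1) = trace(b) = y
so trace(b^-2) = trace(b^-1) * trace(b) - trace(1)  (eliminate b^-1) = y^2 - 2
reduce: trace(b^-3) = trace(b^-2) * trace(b) - trace(b^-1)  (eliminate b^-1) = y^3 - 3*y
so trace(b^-4) = trace(b^-3) * trace(b) - trace(b^-2)  (eliminate b^-1) = y^4 - 4*y^2 + 2
trace(a b^-1) = trace(a) * trace(b) - trace(a b)  (eliminate b^-1) = x*y - z
trace(b^-2 a) = trace(a b^-1) * trace(b) - trace(a)  (eliminate b^-1) = x*y^2 - y*z - x
reduce: trace(a b^-3) = trace(b^-2 a) * trace(b) - trace(b^-2 a b)  (eliminate b^-1) = x*y^3 - y^2*z - 2*x*y + z
so trace(b^-4 a) = trace(a b^-3) * trace(b) - trace(a b^-2)  (eliminate b^-1) = x*y^4 - y^3*z - 3*x*y^2 + 2*y*z + x
so trace(b^-1 a^-1 b^-3) = trace(b^-4) * trace(a) - trace(b^-4 a)  (eliminate a^-1) = y^3*z - x*y^2 - 2*y*z + x
trace(b^-2 a^-1) = trace(b^-2) * trace(a) - trace(b^-2 a)  (eliminate a^-1) = y*z - x
so trace(b^-1 a^-1 b^-2) = trace(b^-2 a^-1) * trace(b) - trace(b^-2 a^-1 b)  (eliminate b^-1) = y^2*z - x*y - z
reduce: trace(b^-4 a^-1 b^-1) = trace(b^-1 a^-1 b^-3) * trace(b) - trace(b^-1 a^-1 b^-2)  (eliminate b^-1) = y^4*z - x*y^3 - 3*y^2*z + 2*x*y + z
reduce: trace(b^-2 a^-1 b^-4) = trace(b^-4 a^-1 b^-1) * trace(b) - trace(b^-4 a^-1)  (eliminate b^-1) = y^5*z - x*y^4 - 4*y^3*z + 3*x*y^2 + 3*y*z - x
so trace(b^-4 a^-1 b^-3) = trace(b^-2 a^-1 b^-4) * trace(b) - trace(b^-2 a^-1 b^-3)  (eliminate b^-1) = y^6*z - x*y^5 - 5*y^4*z + 4*x*y^3 + 6*y^2*z - 3*x*y - z
reduce: trace(b^-1 a^-1 b^-7) = trace(b^-4 a^-1 b^-3) * trace(b) - trace(b^-4 a^-1 b^-2)  (eliminate b^-1) = y^7*z - x*y^6 - 6*y^5*z + 5*x*y^4 + 10*y^3*z - 6*x*y^2 - 4*y*z + x
reduce: trace(b^-7 a^-1 b^-2) = trace(b^-1 a^-1 b^-7) * trace(b) - trace(b^-1 a^-1 b^-6)  (eliminate b^-1) = y^8*z - x*y^7 - 7*y^6*z + 6*x*y^5 + 15*y^4*z - 10*x*y^3 - 10*y^2*z + 4*x*y + z
so trace(b^-4 a^-1 b^-6) = trace(b^-7 a^-1 b^-2) * trace(b) - trace(b^-7 a^-1 b^-1)  (eliminate b^-1) = y^9*z - x*y^8 - 8*y^7*z + 7*x*y^6 + 21*y^5*z - 15*x*y^4 - 20*y^3*z + 10*x*y^2 + 5*y*z - x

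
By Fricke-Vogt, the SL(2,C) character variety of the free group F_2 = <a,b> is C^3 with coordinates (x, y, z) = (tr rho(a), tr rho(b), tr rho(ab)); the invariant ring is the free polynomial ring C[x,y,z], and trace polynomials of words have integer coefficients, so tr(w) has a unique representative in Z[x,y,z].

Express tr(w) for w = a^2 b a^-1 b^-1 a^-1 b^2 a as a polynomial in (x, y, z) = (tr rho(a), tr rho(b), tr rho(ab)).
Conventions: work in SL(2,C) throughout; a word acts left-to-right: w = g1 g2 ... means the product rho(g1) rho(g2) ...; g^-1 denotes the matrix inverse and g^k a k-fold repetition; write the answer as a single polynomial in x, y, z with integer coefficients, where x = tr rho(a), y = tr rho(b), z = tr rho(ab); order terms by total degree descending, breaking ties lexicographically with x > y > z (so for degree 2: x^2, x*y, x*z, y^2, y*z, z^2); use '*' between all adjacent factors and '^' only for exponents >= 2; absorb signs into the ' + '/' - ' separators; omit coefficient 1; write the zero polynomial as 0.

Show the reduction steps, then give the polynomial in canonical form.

tr(a^2 b) = tr(a) tr(b a) - tr(b) = x*z - y
apply: tr(a^2) = tr(a) tr(a) - tr(1) = x^2 - 2
tr(b^2 a^2) = tr(b) tr(a^2 b) - tr(a^2) = x*y*z - x^2 - y^2 + 2
apply: tr(b^2 a) = tr(b) tr(a b) - tr(a) = y*z - x
tr(a^3 b^2) = tr(a) tr(b^2 a^2) - tr(b^2 a) = x^2*y*z - x^3 - x*y^2 - y*z + 3*x
apply: tr(a^3 b) = tr(a) tr(a b a) - tr(a b) = x^2*z - x*y - z
use: tr(b^2 a^3 b) = tr(b) tr(a^3 b^2) - tr(a^3 b) = x^2*y^2*z - x^3*y - x*y^3 - x^2*z - y^2*z + 4*x*y + z
tr(b a b a) = tr(b a) tr(b a) - tr(1) = z^2 - 2
tr(a b a b a) = tr(a) tr(b a b a) - tr(b a b) = x*z^2 - y*z - x
tr(a^3 b a b) = tr(a) tr(a b a b a) - tr(a b a b) = x^2*z^2 - x*y*z - x^2 - z^2 + 2
tr(a^3 b a) = tr(a) tr(b a^3) - tr(b a^2) = x^3*z - x^2*y - 2*x*z + y
tr(b^2 a^3 b a) = tr(b) tr(a^3 b a b) - tr(a^3 b a) = x^2*y*z^2 - x^3*z - x*y^2*z - y*z^2 + 2*x*z + y
apply: tr(b^2 a^3 b a^-1) = tr(b^2 a^3 b) tr(a) - tr(b^2 a^3 b a) = x^3*y^2*z - x^4*y - x^2*y^3 - x^2*y*z^2 + 4*x^2*y + y*z^2 - x*z - y
tr(a^-1 b^2 a^3 b a^-1) = tr(b^2 a^3 b a^-1) tr(a) - tr(b^2 a^3 b) = x^4*y^2*z - x^5*y - x^3*y^3 - x^3*y*z^2 - x^2*y^2*z + 5*x^3*y + x*y^3 + x*y*z^2 + y^2*z - 5*x*y - z
tr(b^3 a^3 b) = tr(b) tr(a^3 b^3) - tr(a^3 b^2) = x^2*y^3*z - x^3*y^2 - x*y^4 - 2*x^2*y*z - y^3*z + x^3 + 5*x*y^2 + 2*y*z - 3*x
use: tr(b a^2 b a b) = tr(b) tr(a^2 b a b) - tr(a^2 b a) = x*y*z^2 - x^2*z - y^2*z + z
tr(b a b^3 a^2) = tr(b) tr(b a^2 b a b) - tr(b a^2 b a) = x*y^2*z^2 - x^2*y*z - y^3*z - x*z^2 + 2*y*z + x
use: tr(a b a b^2) = tr(b) tr(a b a b) - tr(a b a) = y*z^2 - x*z - y
apply: tr(b a b^3 a) = tr(b) tr(a b a b^2) - tr(a b a b) = y^2*z^2 - x*y*z - y^2 - z^2 + 2
tr(b^3 a^3 b a) = tr(a) tr(b a b^3 a^2) - tr(b a b^3 a) = x^2*y^2*z^2 - x^3*y*z - x*y^3*z - x^2*z^2 - y^2*z^2 + 3*x*y*z + x^2 + y^2 + z^2 - 2
tr(b^2 a^3 b a^-1 b) = tr(b^3 a^3 b) tr(a) - tr(b^3 a^3 b a) = x^3*y^3*z - x^4*y^2 - x^2*y^4 - x^2*y^2*z^2 - x^3*y*z + x^4 + 5*x^2*y^2 + x^2*z^2 + y^2*z^2 - x*y*z - 4*x^2 - y^2 - z^2 + 2
tr(a^3) = tr(a) tr(a^2) - tr(a) = x^3 - 3*x
use: tr(a^4) = tr(a) tr(a^3) - tr(a^2) = x^4 - 4*x^2 + 2
apply: tr(a b^2 a^3) = tr(b) tr(a^4 b) - tr(a^4) = x^3*y*z - x^4 - x^2*y^2 - 2*x*y*z + 4*x^2 + y^2 - 2
tr(b a b^2 a^3 b) = tr(b) tr(a b^2 a^3 b) - tr(a b^2 a^3) = x^2*y^2*z^2 - 2*x^3*y*z - x*y^3*z + x^4 + x^2*y^2 - y^2*z^2 + 4*x*y*z - 4*x^2 + 2
use: tr(b a b a b a) = tr(b a b a) tr(b a) - tr(a b) = z^3 - 3*z
tr(a^2 b a b a b) = tr(a) tr(b a b a b a) - tr(b a b a b) = x*z^3 - y*z^2 - 2*x*z + y
tr(b a b a b^2 a^2) = tr(b) tr(a^2 b a b a b) - tr(a^2 b a b a) = x*y*z^3 - x^2*z^2 - y^2*z^2 - x*y*z + x^2 + y^2 + z^2 - 2
tr(b a b a b^2 a) = tr(b) tr(a b a b a b) - tr(a b a b a) = y*z^3 - x*z^2 - 2*y*z + x
tr(b a b^2 a^3 b a) = tr(a) tr(b a b a b^2 a^2) - tr(b a b a b^2 a) = x^2*y*z^3 - x^3*z^2 - x*y^2*z^2 - x^2*y*z - y*z^3 + x^3 + x*y^2 + 2*x*z^2 + 2*y*z - 3*x
use: tr(b^2 a^3 b a^-1 b a) = tr(b a b^2 a^3 b) tr(a) - tr(b a b^2 a^3 b a) = x^3*y^2*z^2 - 2*x^4*y*z - x^2*y^3*z - x^2*y*z^3 + x^5 + x^3*y^2 + x^3*z^2 + 5*x^2*y*z + y*z^3 - 5*x^3 - x*y^2 - 2*x*z^2 - 2*y*z + 5*x
tr(a^-1 b^2 a^3 b a^-1 b) = tr(b^2 a^3 b a^-1 b) tr(a) - tr(b^2 a^3 b a^-1 b a) = x^4*y^3*z - x^5*y^2 - x^3*y^4 - 2*x^3*y^2*z^2 + x^4*y*z + x^2*y^3*z + x^2*y*z^3 + 4*x^3*y^2 + x*y^2*z^2 - 6*x^2*y*z - y*z^3 + x^3 + x*z^2 + 2*y*z - 3*x
tr(a^2 b a^-1 b^-1 a^-1 b^2 a) = tr(a^-1 b^2 a^3 b a^-1) tr(b) - tr(a^-1 b^2 a^3 b a^-1 b) = x^3*y^2*z^2 - x^4*y*z - 2*x^2*y^3*z - x^2*y*z^3 + x^3*y^2 + x*y^4 + 6*x^2*y*z + y^3*z + y*z^3 - x^3 - 5*x*y^2 - x*z^2 - 3*y*z + 3*x

x^3*y^2*z^2 - x^4*y*z - 2*x^2*y^3*z - x^2*y*z^3 + x^3*y^2 + x*y^4 + 6*x^2*y*z + y^3*z + y*z^3 - x^3 - 5*x*y^2 - x*z^2 - 3*y*z + 3*x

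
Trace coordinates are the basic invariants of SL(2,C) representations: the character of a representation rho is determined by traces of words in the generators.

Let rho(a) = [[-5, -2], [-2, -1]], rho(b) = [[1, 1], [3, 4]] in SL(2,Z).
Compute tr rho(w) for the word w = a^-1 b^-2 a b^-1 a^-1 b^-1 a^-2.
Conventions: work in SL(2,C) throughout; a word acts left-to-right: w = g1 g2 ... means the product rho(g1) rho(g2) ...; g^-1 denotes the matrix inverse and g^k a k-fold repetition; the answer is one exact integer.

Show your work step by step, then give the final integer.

rho(a^-1) = [[-1, 2], [2, -5]]
... * rho(b^-1) = [[4, -1], [-3, 1]]  ->  [[-10, 3], [23, -7]]
... * rho(b^-1) = [[4, -1], [-3, 1]]  ->  [[-49, 13], [113, -30]]
... * rho(a) = [[-5, -2], [-2, -1]]  ->  [[219, 85], [-505, -196]]
... * rho(b^-1) = [[4, -1], [-3, 1]]  ->  [[621, -134], [-1432, 309]]
... * rho(a^-1) = [[-1, 2], [2, -5]]  ->  [[-889, 1912], [2050, -4409]]
... * rho(b^-1) = [[4, -1], [-3, 1]]  ->  [[-9292, 2801], [21427, -6459]]
... * rho(a^-1) = [[-1, 2], [2, -5]]  ->  [[14894, -32589], [-34345, 75149]]
... * rho(a^-1) = [[-1, 2], [2, -5]]  ->  [[-80072, 192733], [184643, -444435]]
tr = -80072 + -444435 = -524507

-524507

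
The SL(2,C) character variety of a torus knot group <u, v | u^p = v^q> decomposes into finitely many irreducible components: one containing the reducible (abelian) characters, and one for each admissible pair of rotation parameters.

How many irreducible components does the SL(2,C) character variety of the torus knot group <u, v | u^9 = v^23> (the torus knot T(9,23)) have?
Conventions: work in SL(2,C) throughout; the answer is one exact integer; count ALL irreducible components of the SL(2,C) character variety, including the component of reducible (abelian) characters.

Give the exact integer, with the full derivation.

In the torus knot group T(9,23), u^9 = v^23 is central, so an irreducible representation sends it to +I or -I (Schur).
On an irreducible component, tr(u) is locked at 2*cos(pi*alpha/9) for some alpha in 1..8, and tr(v) at 2*cos(pi*beta/23) for some beta in 1..22.
u^9 = (-1)^alpha I and v^23 = (-1)^beta I must agree, so alpha and beta have equal parity.
Counting: 4 odd alphas x 11 odd betas + 4 even alphas x 11 even betas = 44 + 44 = 88.
Total: 88 irreducible-character components + 1 reducible (abelian) component = 89.

89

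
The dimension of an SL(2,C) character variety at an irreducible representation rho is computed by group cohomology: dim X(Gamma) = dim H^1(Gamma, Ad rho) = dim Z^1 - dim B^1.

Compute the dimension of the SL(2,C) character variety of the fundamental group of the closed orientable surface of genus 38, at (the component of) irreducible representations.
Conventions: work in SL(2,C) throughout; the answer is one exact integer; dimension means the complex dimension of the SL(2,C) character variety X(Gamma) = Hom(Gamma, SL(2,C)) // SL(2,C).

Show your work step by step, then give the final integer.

222

pi_1 of the closed genus-38 surface has 76 generators bound by the single product-of-commutators relator.
A cocycle assigns one sl_2 vector per generator subject to the relator condition d_2(z) = 0: dim of the unconstrained space is 3*2g = 228.
At an irreducible rho, H^2 = coker(d_2) vanishes (Poincare duality: H^2 is dual to H^0 = invariants = 0), so d_2 is surjective onto sl_2 and dim Z^1 = 228 - 3 = 225.
dim B^1 = 3 (coboundaries, injective at irreducible rho).
dim X = dim H^1 = 225 - 3 = 222.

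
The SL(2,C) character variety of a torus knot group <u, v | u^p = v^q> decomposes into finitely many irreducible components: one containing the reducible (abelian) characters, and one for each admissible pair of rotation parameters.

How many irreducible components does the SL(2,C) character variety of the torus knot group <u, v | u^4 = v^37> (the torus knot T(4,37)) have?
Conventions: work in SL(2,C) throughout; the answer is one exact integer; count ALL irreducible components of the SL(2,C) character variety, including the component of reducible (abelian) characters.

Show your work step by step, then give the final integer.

Gamma = < u, v | u^4 = v^37 > (torus knot T(4,37)); the central element u^4 = v^37 acts as +I or -I in any irreducible SL(2,C) representation.
This locks tr(u) to 2*cos(pi*alpha/4), alpha in 1..3, and tr(v) to 2*cos(pi*beta/37), beta in 1..36, on each component of irreducible characters.
Consistency of u^4 = (-1)^alpha I with v^37 = (-1)^beta I forces alpha = beta (mod 2).
Counting: 2 odd alphas x 18 odd betas + 1 even alphas x 18 even betas = 36 + 18 = 54.
That is 54 components of irreducible characters, and with the reducible (abelian) component the total is 55.

55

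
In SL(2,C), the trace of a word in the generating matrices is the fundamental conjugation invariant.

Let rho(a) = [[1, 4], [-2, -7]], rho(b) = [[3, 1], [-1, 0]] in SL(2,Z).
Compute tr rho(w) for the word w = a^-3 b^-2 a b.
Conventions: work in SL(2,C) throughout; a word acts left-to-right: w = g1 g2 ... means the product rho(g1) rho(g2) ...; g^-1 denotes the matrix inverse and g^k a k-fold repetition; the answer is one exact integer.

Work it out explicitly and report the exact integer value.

rho(a^-1) = [[-7, -4], [2, 1]]
... * rho(a^-1) = [[-7, -4], [2, 1]]  ->  [[41, 24], [-12, -7]]
... * rho(a^-1) = [[-7, -4], [2, 1]]  ->  [[-239, -140], [70, 41]]
... * rho(b^-1) = [[0, -1], [1, 3]]  ->  [[-140, -181], [41, 53]]
... * rho(b^-1) = [[0, -1], [1, 3]]  ->  [[-181, -403], [53, 118]]
... * rho(a) = [[1, 4], [-2, -7]]  ->  [[625, 2097], [-183, -614]]
... * rho(b) = [[3, 1], [-1, 0]]  ->  [[-222, 625], [65, -183]]
tr = -222 + -183 = -405

-405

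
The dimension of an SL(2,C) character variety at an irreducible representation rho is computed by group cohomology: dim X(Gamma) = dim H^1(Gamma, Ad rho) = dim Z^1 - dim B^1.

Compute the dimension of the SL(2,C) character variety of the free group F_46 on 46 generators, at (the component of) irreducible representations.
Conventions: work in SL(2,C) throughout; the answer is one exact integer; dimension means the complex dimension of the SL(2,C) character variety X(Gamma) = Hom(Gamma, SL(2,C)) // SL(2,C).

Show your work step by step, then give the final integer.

135

Here Gamma is free of rank 46 — no relator constrains a cocycle.
A cocycle picks one sl_2 vector per generator freely, giving dim Z^1 = 3*46 = 138.
At an irreducible rho the centralizer of the image in sl_2 is 0, so the coboundary map sl_2 -> Z^1 is injective: dim B^1 = 3.
Therefore dim X = 138 - 3 = 135.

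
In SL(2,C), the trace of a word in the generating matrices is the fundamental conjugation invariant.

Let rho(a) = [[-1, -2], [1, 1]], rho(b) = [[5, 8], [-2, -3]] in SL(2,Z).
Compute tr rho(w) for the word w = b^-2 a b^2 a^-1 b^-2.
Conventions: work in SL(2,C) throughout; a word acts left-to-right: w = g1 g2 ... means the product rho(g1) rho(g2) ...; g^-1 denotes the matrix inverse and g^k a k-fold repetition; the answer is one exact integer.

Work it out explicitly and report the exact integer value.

130

rho(b^-1) = [[-3, -8], [2, 5]]
... * rho(b^-1) = [[-3, -8], [2, 5]]  ->  [[-7, -16], [4, 9]]
... * rho(a) = [[-1, -2], [1, 1]]  ->  [[-9, -2], [5, 1]]
... * rho(b) = [[5, 8], [-2, -3]]  ->  [[-41, -66], [23, 37]]
... * rho(b) = [[5, 8], [-2, -3]]  ->  [[-73, -130], [41, 73]]
... * rho(a^-1) = [[1, 2], [-1, -1]]  ->  [[57, -16], [-32, 9]]
... * rho(b^-1) = [[-3, -8], [2, 5]]  ->  [[-203, -536], [114, 301]]
... * rho(b^-1) = [[-3, -8], [2, 5]]  ->  [[-463, -1056], [260, 593]]
tr = -463 + 593 = 130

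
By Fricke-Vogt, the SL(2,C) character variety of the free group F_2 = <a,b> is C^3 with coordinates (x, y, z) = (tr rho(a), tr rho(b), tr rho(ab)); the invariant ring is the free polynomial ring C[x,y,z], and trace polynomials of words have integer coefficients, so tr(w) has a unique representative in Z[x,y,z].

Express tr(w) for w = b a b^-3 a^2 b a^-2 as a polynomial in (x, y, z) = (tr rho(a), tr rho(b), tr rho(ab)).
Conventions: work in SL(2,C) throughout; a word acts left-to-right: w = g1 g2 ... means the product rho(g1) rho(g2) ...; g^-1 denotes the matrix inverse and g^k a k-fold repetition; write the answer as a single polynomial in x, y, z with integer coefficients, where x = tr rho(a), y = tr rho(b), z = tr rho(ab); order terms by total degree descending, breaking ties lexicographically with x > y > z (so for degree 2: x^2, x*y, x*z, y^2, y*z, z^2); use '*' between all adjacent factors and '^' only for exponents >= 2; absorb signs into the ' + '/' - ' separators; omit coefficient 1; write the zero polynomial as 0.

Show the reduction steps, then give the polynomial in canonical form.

tr(b a^2) = tr(a)*tr(b a) - tr(b)  (reduce the a square) = x*z - y
tr(a^3 b) = tr(a)*tr(b a^2) - tr(b a)  (reduce the a square) = x^2*z - x*y - z
tr(a^2) = tr(a)*tr(a) - tr(1)  (reduce the a square) = x^2 - 2
tr(a^3) = tr(a)*tr(a^2) - tr(a)  (reduce the a square) = x^3 - 3*x
tr(b a^3 b) = tr(b)*tr(a^3 b) - tr(a^3)  (reduce the b square) = x^2*y*z - x^3 - x*y^2 - y*z + 3*x
tr(b a b a) = tr(a b)*tr(a b) - tr(1)  (split on a) = z^2 - 2
tr(b a b) = tr(b)*tr(a b) - tr(a)  (reduce the b square) = y*z - x
tr(a b a b a) = tr(a)*tr(b a b a) - tr(b a b)  (reduce the a square) = x*z^2 - y*z - x
tr(b a^3 b a) = tr(a)*tr(a b a b a) - tr(a b a b)  (reduce the a square) = x^2*z^2 - x*y*z - x^2 - z^2 + 2
tr(a^2 b a^-1 b a) = tr(b a^3 b)*tr(a) - tr(b a^3 b a)  (eliminate a^-1) = x^3*y*z - x^4 - x^2*y^2 - x^2*z^2 + 4*x^2 + z^2 - 2
tr(b a b a^2 b) = tr(b)*tr(a b a^2 b) - tr(a b a^2)  (reduce the b square) = x*y*z^2 - x^2*z - y^2*z + z
tr(b a b a b a) = tr(a b a b)*tr(a b) - tr(b a)  (split on a) = z^3 - 3*z
tr(b a b a b) = tr(b)*tr(a b a b) - tr(a b a)  (reduce the b square) = y*z^2 - x*z - y
tr(b a b a^2 b a) = tr(a)*tr(b a b a b a) - tr(b a b a b)  (reduce the a square) = x*z^3 - y*z^2 - 2*x*z + y
tr(a^2 b a^-1 b a b) = tr(b a b a^2 b)*tr(a) - tr(b a b a^2 b a)  (eliminate a^-1) = x^2*y*z^2 - x^3*z - x*y^2*z - x*z^3 + y*z^2 + 3*x*z - y
tr(b^-1 a^2 b a^-1 b a) = tr(a^2 b a^-1 b a)*tr(b) - tr(a^2 b a^-1 b a b)  (eliminate b^-1) = x^3*y^2*z - x^4*y - x^2*y^3 - 2*x^2*y*z^2 + x^3*z + x*y^2*z + x*z^3 + 4*x^2*y - 3*x*z - y
tr(b^-2 a^2 b a^-1 b a) = tr(b^-1 a^2 b a^-1 b a)*tr(b) - tr(b^-1 a^2 b a^-1 b a b)  (eliminate b^-1) = x^3*y^3*z - x^4*y^2 - x^2*y^4 - 2*x^2*y^2*z^2 + x*y^3*z + x*y*z^3 + x^4 + 5*x^2*y^2 + x^2*z^2 - 3*x*y*z - 4*x^2 - y^2 - z^2 + 2
tr(b a b^-3 a^2 b a^-1) = tr(b^-2 a^2 b a^-1 b a)*tr(b) - tr(b^-2 a^2 b a^-1 b a b)  (eliminate b^-1) = x^3*y^4*z - x^4*y^3 - x^2*y^5 - 2*x^2*y^3*z^2 - x^3*y^2*z + x*y^4*z + x*y^2*z^3 + 2*x^4*y + 6*x^2*y^3 + 3*x^2*y*z^2 - x^3*z - 4*x*y^2*z - x*z^3 - 8*x^2*y - y^3 - y*z^2 + 3*x*z + 3*y
tr(a^2 b^2 a b^-1) = tr(a^2 b^2 a)*tr(b) - tr(a^2 b^2 a b)  (eliminate b^-1) = x^2*y^2*z - x^3*y - x*y^3 - x*y*z^2 + x^2*z + 3*x*y - z
tr(b^-1 a^2 b^2 a b^-1) = tr(a^2 b^2 a b^-1)*tr(b) - tr(a^2 b^2 a)  (eliminate b^-1) = x^2*y^3*z - x^3*y^2 - x*y^4 - x*y^2*z^2 + x^3 + 4*x*y^2 - 3*x
tr(b a b^-3 a^2 b) = tr(b^-1 a^2 b^2 a b^-1)*tr(b) - tr(b^-1 a^2 b^2 a)  (eliminate b^-1) = x^2*y^4*z - x^3*y^3 - x*y^5 - x*y^3*z^2 - x^2*y^2*z + 2*x^3*y + 5*x*y^3 + x*y*z^2 - x^2*z - 6*x*y + z
tr(b a b^-3 a^2 b a^-2) = tr(b a b^-3 a^2 b a^-1)*tr(a) - tr(b a b^-3 a^2 b)  (eliminate a^-1) = x^4*y^4*z - x^5*y^3 - x^3*y^5 - 2*x^3*y^3*z^2 - x^4*y^2*z + x^2*y^2*z^3 + 2*x^5*y + 7*x^3*y^3 + 3*x^3*y*z^2 + x*y^5 + x*y^3*z^2 - x^4*z - 3*x^2*y^2*z - x^2*z^3 - 10*x^3*y - 6*x*y^3 - 2*x*y*z^2 + 4*x^2*z + 9*x*y - z

x^4*y^4*z - x^5*y^3 - x^3*y^5 - 2*x^3*y^3*z^2 - x^4*y^2*z + x^2*y^2*z^3 + 2*x^5*y + 7*x^3*y^3 + 3*x^3*y*z^2 + x*y^5 + x*y^3*z^2 - x^4*z - 3*x^2*y^2*z - x^2*z^3 - 10*x^3*y - 6*x*y^3 - 2*x*y*z^2 + 4*x^2*z + 9*x*y - z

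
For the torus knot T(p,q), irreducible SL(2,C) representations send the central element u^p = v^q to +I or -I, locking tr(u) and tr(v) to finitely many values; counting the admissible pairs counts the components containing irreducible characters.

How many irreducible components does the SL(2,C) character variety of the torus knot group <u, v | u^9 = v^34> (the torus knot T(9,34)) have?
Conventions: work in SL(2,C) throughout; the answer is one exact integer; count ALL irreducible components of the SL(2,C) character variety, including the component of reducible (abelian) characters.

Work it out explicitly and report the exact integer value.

For T(9,34): irreducibility forces the central element u^9 = v^34 to one of +I, -I.
So on each irreducible component the traces are pinned: tr(u) = 2*cos(pi*alpha/9) with 1 <= alpha <= 8, tr(v) = 2*cos(pi*beta/34) with 1 <= beta <= 33.
Consistency of u^9 = (-1)^alpha I with v^34 = (-1)^beta I forces alpha = beta (mod 2).
Counting: 4 odd alphas x 17 odd betas + 4 even alphas x 16 even betas = 68 + 64 = 132.
That is 132 components of irreducible characters, and with the reducible (abelian) component the total is 133.

133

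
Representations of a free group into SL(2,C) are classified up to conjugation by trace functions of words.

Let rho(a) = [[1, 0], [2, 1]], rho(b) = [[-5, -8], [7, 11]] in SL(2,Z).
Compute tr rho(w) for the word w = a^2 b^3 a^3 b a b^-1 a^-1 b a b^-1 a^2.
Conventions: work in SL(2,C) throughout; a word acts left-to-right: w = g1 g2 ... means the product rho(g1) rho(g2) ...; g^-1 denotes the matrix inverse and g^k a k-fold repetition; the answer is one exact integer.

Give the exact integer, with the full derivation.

rho(a) = [[1, 0], [2, 1]]
... * rho(a) = [[1, 0], [2, 1]]  ->  [[1, 0], [4, 1]]
... * rho(b) = [[-5, -8], [7, 11]]  ->  [[-5, -8], [-13, -21]]
... * rho(b) = [[-5, -8], [7, 11]]  ->  [[-31, -48], [-82, -127]]
... * rho(b) = [[-5, -8], [7, 11]]  ->  [[-181, -280], [-479, -741]]
... * rho(a) = [[1, 0], [2, 1]]  ->  [[-741, -280], [-1961, -741]]
... * rho(a) = [[1, 0], [2, 1]]  ->  [[-1301, -280], [-3443, -741]]
... * rho(a) = [[1, 0], [2, 1]]  ->  [[-1861, -280], [-4925, -741]]
... * rho(b) = [[-5, -8], [7, 11]]  ->  [[7345, 11808], [19438, 31249]]
... * rho(a) = [[1, 0], [2, 1]]  ->  [[30961, 11808], [81936, 31249]]
... * rho(b^-1) = [[11, 8], [-7, -5]]  ->  [[257915, 188648], [682553, 499243]]
... * rho(a^-1) = [[1, 0], [-2, 1]]  ->  [[-119381, 188648], [-315933, 499243]]
... * rho(b) = [[-5, -8], [7, 11]]  ->  [[1917441, 3030176], [5074366, 8019137]]
... * rho(a) = [[1, 0], [2, 1]]  ->  [[7977793, 3030176], [21112640, 8019137]]
... * rho(b^-1) = [[11, 8], [-7, -5]]  ->  [[66544491, 48671464], [176105081, 128805435]]
... * rho(a) = [[1, 0], [2, 1]]  ->  [[163887419, 48671464], [433715951, 128805435]]
... * rho(a) = [[1, 0], [2, 1]]  ->  [[261230347, 48671464], [691326821, 128805435]]
tr = 261230347 + 128805435 = 390035782

390035782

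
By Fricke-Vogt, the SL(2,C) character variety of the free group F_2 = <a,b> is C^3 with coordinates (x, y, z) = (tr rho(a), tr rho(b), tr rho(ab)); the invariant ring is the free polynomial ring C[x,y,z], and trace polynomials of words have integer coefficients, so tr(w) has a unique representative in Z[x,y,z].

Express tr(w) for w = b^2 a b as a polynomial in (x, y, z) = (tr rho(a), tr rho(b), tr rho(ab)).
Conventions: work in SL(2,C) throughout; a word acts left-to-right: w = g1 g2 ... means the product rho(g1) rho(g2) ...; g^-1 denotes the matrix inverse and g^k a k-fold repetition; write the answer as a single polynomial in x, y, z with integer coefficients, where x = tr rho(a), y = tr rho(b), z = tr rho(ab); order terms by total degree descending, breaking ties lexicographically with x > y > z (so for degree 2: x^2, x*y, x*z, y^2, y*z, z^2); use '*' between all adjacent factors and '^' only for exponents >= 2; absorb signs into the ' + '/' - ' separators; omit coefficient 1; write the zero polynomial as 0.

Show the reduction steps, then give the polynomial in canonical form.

trace(a b^2) = trace(b) * trace(a b) - trace(a)   [square of b] = y*z - x
trace(b^2 a b) = trace(b) * trace(a b^2) - trace(a b)   [square of b] = y^2*z - x*y - z

y^2*z - x*y - z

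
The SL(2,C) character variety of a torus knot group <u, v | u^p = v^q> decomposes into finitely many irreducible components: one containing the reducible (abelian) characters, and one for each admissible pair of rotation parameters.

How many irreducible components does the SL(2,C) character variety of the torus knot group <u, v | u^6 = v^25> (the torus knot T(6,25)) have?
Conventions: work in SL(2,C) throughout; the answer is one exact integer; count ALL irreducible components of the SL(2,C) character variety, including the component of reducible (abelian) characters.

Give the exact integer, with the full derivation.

Gamma = < u, v | u^6 = v^25 > (torus knot T(6,25)); the central element u^6 = v^25 acts as +I or -I in any irreducible SL(2,C) representation.
On an irreducible component, tr(u) is locked at 2*cos(pi*alpha/6) for some alpha in 1..5, and tr(v) at 2*cos(pi*beta/25) for some beta in 1..24.
u^6 = (-1)^alpha I and v^25 = (-1)^beta I must agree, so alpha and beta have equal parity.
Counting: 3 odd alphas x 12 odd betas + 2 even alphas x 12 even betas = 36 + 24 = 60.
components with irreducible characters: 60; plus the single component of reducible (abelian) characters: total 61.

61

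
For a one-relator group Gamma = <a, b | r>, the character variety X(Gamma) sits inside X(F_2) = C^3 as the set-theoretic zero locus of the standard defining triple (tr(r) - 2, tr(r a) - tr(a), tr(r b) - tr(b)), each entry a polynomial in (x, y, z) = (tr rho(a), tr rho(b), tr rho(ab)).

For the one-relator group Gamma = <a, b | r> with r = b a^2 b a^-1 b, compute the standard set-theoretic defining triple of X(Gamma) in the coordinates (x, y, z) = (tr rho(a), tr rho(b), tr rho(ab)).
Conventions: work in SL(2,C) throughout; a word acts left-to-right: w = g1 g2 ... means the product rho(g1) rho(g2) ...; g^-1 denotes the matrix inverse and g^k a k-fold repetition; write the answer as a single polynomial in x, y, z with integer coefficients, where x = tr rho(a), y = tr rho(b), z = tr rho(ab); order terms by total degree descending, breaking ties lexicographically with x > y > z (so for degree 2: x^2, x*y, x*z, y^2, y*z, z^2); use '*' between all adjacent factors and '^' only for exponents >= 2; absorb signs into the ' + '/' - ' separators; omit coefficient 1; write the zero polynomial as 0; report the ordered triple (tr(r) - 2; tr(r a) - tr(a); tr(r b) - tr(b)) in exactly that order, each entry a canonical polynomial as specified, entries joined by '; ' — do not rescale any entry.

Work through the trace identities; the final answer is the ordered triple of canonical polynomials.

x^2*y^2*z - x^3*y - x*y^3 - x*y*z^2 + y^2*z + 3*x*y - z - 2; x^2*y*z^2 - x^3*z - x*y^2*z - x*z^3 + y*z^2 + 3*x*z - x - y; x^2*y^3*z - x^3*y^2 - x*y^4 - x*y^2*z^2 - x^2*y*z + y^3*z + x^3 + 4*x*y^2 + x*z^2 - 2*y*z - 3*x - y

tr(b a b) = tr(b) * tr(a b) - tr(a) = y*z - x
so tr(b^3 a) = tr(b) * tr(b a b) - tr(b a) = y^2*z - x*y - z
reduce: tr(b^2) = tr(b) * tr(b) - tr(1) = y^2 - 2
tr(b^3) = tr(b) * tr(b^2) - tr(b) = y^3 - 3*y
tr(b^2 a^2 b) = tr(a) * tr(b^3 a) - tr(b^3) = x*y^2*z - x^2*y - y^3 - x*z + 3*y
tr(a b a b) = tr(a b) * tr(a b) - tr(1)   [split at repeated a] = z^2 - 2
so tr(a b a) = tr(a) * tr(b a) - tr(b) = x*z - y
tr(b a b^2 a) = tr(b) * tr(a b a b) - tr(a b a) = y*z^2 - x*z - y
so tr(b^2 a^2 b a) = tr(a) * tr(b a b^2 a) - tr(b a b^2) = x*y*z^2 - x^2*z - y^2*z + z
reduce: tr(b a^2 b a^-1 b) = tr(b^2 a^2 b) * tr(a) - tr(b^2 a^2 b a) = x^2*y^2*z - x^3*y - x*y^3 - x*y*z^2 + y^2*z + 3*x*y - z
tr(b a b a^2 b) = tr(a) * tr(b^2 a b a) - tr(b^2 a b)   [square of a] = x*y*z^2 - x^2*z - y^2*z + z
so tr(b a b a b a) = tr(a b a b) * tr(a b) - tr(b a)   [split at a repeated a] = z^3 - 3*z
tr(b a b a^2 b a) = tr(a) * tr(b a b a b a) - tr(b a b a b)   [square of a] = x*z^3 - y*z^2 - 2*x*z + y
reduce: tr(b a^2 b a^-1 b a) = tr(b a b a^2 b) * tr(a) - tr(b a b a^2 b a)   [inverse elimination on a] = x^2*y*z^2 - x^3*z - x*y^2*z - x*z^3 + y*z^2 + 3*x*z - y
tr(a^2) = tr(a) * tr(a) - tr(1)   [square of a] = x^2 - 2
so tr(b^2 a^2) = tr(b) * tr(a^2 b) - tr(a^2)   [square of b] = x*y*z - x^2 - y^2 + 2
tr(b^3 a^2 b) = tr(b) * tr(b^2 a^2 b) - tr(b^2 a^2)   [square of b] = x*y^3*z - x^2*y^2 - y^4 - 2*x*y*z + x^2 + 4*y^2 - 2
so tr(b a^2 b a) = tr(a) * tr(b a b a) - tr(b a b)   [square of a] = x*z^2 - y*z - x
tr(b^3 a^2 b a) = tr(b) * tr(b a^2 b a b) - tr(b a^2 b a)   [square of b] = x*y^2*z^2 - x^2*y*z - y^3*z - x*z^2 + 2*y*z + x
reduce: tr(b a^2 b a^-1 b^2) = tr(b^3 a^2 b) * tr(a) - tr(b^3 a^2 b a)   [inverse elimination on a] = x^2*y^3*z - x^3*y^2 - x*y^4 - x*y^2*z^2 - x^2*y*z + y^3*z + x^3 + 4*x*y^2 + x*z^2 - 2*y*z - 3*x
assemble the triple (tr(r) - 2; tr(r a) - x; tr(r b) - y)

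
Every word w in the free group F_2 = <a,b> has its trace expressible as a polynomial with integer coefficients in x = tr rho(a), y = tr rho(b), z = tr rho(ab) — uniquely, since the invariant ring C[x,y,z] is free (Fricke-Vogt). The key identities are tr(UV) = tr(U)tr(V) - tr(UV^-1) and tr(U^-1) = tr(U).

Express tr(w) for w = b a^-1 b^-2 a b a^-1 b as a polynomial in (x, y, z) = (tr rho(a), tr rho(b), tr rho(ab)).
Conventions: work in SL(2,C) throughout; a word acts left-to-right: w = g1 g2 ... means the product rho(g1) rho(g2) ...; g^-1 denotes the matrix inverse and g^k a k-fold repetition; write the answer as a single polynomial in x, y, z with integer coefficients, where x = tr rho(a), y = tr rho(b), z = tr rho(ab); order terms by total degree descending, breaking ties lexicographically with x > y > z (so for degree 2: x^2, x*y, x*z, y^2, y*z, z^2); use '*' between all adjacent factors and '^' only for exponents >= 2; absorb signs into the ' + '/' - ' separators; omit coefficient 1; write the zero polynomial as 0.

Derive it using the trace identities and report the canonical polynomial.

-x^2*y^4*z + x^3*y^3 + x*y^5 + 2*x*y^3*z^2 - y^4*z - y^2*z^3 - x^3*y - 5*x*y^3 - x*y*z^2 + 4*y^2*z + 5*x*y - z

tr(a^2 b) = tr(a) tr(b a) - tr(b) = x*z - y
tr(a^2) = tr(a) tr(a) - tr(1) = x^2 - 2
tr(b a^2 b) = tr(b) tr(a^2 b) - tr(a^2) = x*y*z - x^2 - y^2 + 2
tr(b^2 a^2 b) = tr(b) tr(b a^2 b) - tr(b a^2) = x*y^2*z - x^2*y - y^3 - x*z + 3*y
tr(a b a b) = tr(a b) tr(a b) - tr(1)   [split at repeated a] = z^2 - 2
tr(b a b^2 a) = tr(b) tr(a b a b) - tr(a b a) = y*z^2 - x*z - y
tr(b a b) = tr(b) tr(a b) - tr(a) = y*z - x
tr(b a b^2) = tr(b) tr(b a b) - tr(b a) = y^2*z - x*y - z
tr(b^2 a^2 b a) = tr(a) tr(b a b^2 a) - tr(b a b^2) = x*y*z^2 - x^2*z - y^2*z + z
tr(a b a^-1 b^2 a) = tr(b^2 a^2 b) tr(a) - tr(b^2 a^2 b a) = x^2*y^2*z - x^3*y - x*y^3 - x*y*z^2 + y^2*z + 3*x*y - z
tr(b^2 a b a b) = tr(b) tr(a b a b^2) - tr(a b a b) = y^2*z^2 - x*y*z - y^2 - z^2 + 2
tr(a b a b a b) = tr(b a) tr(b a b a) - tr(b^-1 a^-1)   [split at repeated b] = z^3 - 3*z
tr(a b a b a) = tr(a) tr(b a b a) - tr(b a b) = x*z^2 - y*z - x
tr(b^2 a b a b a) = tr(b) tr(a b a b a b) - tr(a b a b a) = y*z^3 - x*z^2 - 2*y*z + x
tr(a b a^-1 b^2 a b) = tr(b^2 a b a b) tr(a) - tr(b^2 a b a b a) = x*y^2*z^2 - x^2*y*z - y*z^3 - x*y^2 + 2*y*z + x
tr(b^-1 a b a^-1 b^2 a) = tr(a b a^-1 b^2 a) tr(b) - tr(a b a^-1 b^2 a b) = x^2*y^3*z - x^3*y^2 - x*y^4 - 2*x*y^2*z^2 + x^2*y*z + y^3*z + y*z^3 + 4*x*y^2 - 3*y*z - x
tr(b^-2 a b a^-1 b^2 a) = tr(b^-1 a b a^-1 b^2 a) tr(b) - tr(b^-1 a b a^-1 b^2 a b) = x^2*y^4*z - x^3*y^3 - x*y^5 - 2*x*y^3*z^2 + y^4*z + y^2*z^3 + x^3*y + 5*x*y^3 + x*y*z^2 - 4*y^2*z - 4*x*y + z
tr(b a^-1 b^-2 a b a^-1 b) = tr(b^-2 a b a^-1 b^2) tr(a) - tr(b^-2 a b a^-1 b^2 a) = -x^2*y^4*z + x^3*y^3 + x*y^5 + 2*x*y^3*z^2 - y^4*z - y^2*z^3 - x^3*y - 5*x*y^3 - x*y*z^2 + 4*y^2*z + 5*x*y - z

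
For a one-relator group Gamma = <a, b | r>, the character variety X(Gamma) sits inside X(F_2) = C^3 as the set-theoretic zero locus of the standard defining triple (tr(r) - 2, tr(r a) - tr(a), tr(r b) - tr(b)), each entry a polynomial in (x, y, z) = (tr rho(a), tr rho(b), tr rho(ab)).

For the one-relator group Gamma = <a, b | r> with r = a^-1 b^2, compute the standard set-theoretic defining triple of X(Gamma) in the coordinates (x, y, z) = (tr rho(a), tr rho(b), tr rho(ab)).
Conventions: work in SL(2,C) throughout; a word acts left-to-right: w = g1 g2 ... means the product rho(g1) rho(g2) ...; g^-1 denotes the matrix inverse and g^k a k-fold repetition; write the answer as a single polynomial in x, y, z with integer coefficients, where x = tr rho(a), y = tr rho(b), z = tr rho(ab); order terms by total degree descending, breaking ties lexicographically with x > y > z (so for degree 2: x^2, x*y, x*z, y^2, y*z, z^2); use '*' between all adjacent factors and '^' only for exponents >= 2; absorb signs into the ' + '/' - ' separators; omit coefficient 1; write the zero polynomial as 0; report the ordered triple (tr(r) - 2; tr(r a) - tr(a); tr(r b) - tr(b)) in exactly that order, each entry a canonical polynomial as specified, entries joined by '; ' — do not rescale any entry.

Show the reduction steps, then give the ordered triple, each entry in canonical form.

x*y^2 - y*z - x - 2; y^2 - x - 2; x*y^3 - y^2*z - 2*x*y - y + z

tr(b^2) = tr(b)*tr(b) - tr(1)  (reduce the b square) = y^2 - 2
tr(b^2 a) = tr(b)*tr(a b) - tr(a)  (reduce the b square) = y*z - x
and tr(a^-1 b^2) = tr(b^2)*tr(a) - tr(b^2 a)  (eliminate a^-1) = x*y^2 - y*z - x
next, tr(b^3) = tr(b)*tr(b^2) - tr(b)   [square of b] = y^3 - 3*y
and tr(b^3 a) = tr(b)*tr(a b^2) - tr(a b)   [square of b] = y^2*z - x*y - z
next, tr(a^-1 b^3) = tr(b^3)*tr(a) - tr(b^3 a)   [inverse elimination on a] = x*y^3 - y^2*z - 2*x*y + z
assemble the triple (tr(r) - 2; tr(r a) - x; tr(r b) - y)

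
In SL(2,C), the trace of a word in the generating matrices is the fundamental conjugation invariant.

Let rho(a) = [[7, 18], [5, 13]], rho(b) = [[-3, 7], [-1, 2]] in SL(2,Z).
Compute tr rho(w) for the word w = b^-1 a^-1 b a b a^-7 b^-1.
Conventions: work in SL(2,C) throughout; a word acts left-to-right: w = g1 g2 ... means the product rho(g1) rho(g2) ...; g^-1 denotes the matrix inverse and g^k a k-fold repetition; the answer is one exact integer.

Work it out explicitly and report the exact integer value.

rho(b^-1) = [[2, -7], [1, -3]]
... * rho(a^-1) = [[13, -18], [-5, 7]]  ->  [[61, -85], [28, -39]]
... * rho(b) = [[-3, 7], [-1, 2]]  ->  [[-98, 257], [-45, 118]]
... * rho(a) = [[7, 18], [5, 13]]  ->  [[599, 1577], [275, 724]]
... * rho(b) = [[-3, 7], [-1, 2]]  ->  [[-3374, 7347], [-1549, 3373]]
... * rho(a^-1) = [[13, -18], [-5, 7]]  ->  [[-80597, 112161], [-37002, 51493]]
... * rho(a^-1) = [[13, -18], [-5, 7]]  ->  [[-1608566, 2235873], [-738491, 1026487]]
... * rho(a^-1) = [[13, -18], [-5, 7]]  ->  [[-32090723, 44605299], [-14732818, 20478247]]
... * rho(a^-1) = [[13, -18], [-5, 7]]  ->  [[-640205894, 889870107], [-293917869, 408538453]]
... * rho(a^-1) = [[13, -18], [-5, 7]]  ->  [[-12772027157, 17752796841], [-5863624562, 8150290813]]
... * rho(a^-1) = [[13, -18], [-5, 7]]  ->  [[-254800337246, 354166066713], [-116978573371, 162597277807]]
... * rho(a^-1) = [[13, -18], [-5, 7]]  ->  [[-5083234717763, 7065568537419], [-2333707842858, 3243795265327]]
... * rho(b^-1) = [[2, -7], [1, -3]]  ->  [[-3100900898107, 14385937412084], [-1423620420389, 6604569104025]]
tr = -3100900898107 + 6604569104025 = 3503668205918

3503668205918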